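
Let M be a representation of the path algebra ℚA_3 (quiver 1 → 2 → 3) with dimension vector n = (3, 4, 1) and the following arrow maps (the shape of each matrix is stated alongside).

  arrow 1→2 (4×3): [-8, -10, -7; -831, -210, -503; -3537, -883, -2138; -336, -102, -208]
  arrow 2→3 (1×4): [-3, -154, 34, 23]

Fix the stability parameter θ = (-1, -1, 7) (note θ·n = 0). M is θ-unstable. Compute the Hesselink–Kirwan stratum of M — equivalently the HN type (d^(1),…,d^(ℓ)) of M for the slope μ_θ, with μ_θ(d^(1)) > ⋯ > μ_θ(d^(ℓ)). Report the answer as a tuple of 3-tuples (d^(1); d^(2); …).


Interval decomposition of M: I[1,2]^2, I[1,3], I[2,2].
HN type (ℓ=2): μ^(1)=7; μ^(2)=-1

((0, 0, 1); (3, 4, 0))


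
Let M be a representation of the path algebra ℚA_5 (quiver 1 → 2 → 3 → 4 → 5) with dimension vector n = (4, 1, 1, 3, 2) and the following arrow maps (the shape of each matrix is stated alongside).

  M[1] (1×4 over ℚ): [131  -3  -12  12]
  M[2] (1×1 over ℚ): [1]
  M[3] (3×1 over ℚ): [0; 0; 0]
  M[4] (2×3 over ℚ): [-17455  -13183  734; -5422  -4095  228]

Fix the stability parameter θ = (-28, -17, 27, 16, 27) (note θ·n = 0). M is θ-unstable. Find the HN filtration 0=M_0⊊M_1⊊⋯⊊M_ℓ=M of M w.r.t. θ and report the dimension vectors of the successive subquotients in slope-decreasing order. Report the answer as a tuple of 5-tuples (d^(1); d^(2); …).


Interval decomposition of M: I[1,1]^3, I[1,3], I[4,4], I[4,5]^2.
HN type (ℓ=4): μ^(1)=27; μ^(2)=16; μ^(3)=-17; μ^(4)=-28

((0, 0, 1, 0, 2); (0, 0, 0, 3, 0); (0, 1, 0, 0, 0); (4, 0, 0, 0, 0))


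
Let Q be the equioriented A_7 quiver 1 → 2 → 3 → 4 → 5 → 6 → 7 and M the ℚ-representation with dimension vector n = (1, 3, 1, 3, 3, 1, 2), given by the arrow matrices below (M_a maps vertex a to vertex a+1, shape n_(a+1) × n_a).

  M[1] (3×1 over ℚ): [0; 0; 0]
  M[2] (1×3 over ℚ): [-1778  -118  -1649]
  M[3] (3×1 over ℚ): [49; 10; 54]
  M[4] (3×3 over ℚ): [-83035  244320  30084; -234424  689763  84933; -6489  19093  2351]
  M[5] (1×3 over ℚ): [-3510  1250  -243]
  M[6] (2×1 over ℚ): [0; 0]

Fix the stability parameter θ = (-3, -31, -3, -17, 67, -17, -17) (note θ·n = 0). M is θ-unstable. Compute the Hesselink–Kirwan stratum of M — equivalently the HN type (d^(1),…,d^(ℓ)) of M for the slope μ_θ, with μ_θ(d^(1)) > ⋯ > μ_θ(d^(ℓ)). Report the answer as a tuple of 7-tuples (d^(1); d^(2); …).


Via rank(M_{q-1}∘⋯∘M_p): M ≅ I[1,1], I[2,2]^2, I[2,6], I[4,4], I[4,5], I[5,5], I[7,7]^2.
μ_θ-semistable layers: μ^(1)=67; μ^(2)=25; μ^(3)=-3; μ^(4)=-10; μ^(5)=-17; μ^(6)=-31

((0, 0, 0, 0, 2, 0, 0); (0, 0, 0, 0, 1, 1, 0); (1, 0, 0, 0, 0, 0, 0); (0, 0, 1, 1, 0, 0, 0); (0, 0, 0, 2, 0, 0, 2); (0, 3, 0, 0, 0, 0, 0))


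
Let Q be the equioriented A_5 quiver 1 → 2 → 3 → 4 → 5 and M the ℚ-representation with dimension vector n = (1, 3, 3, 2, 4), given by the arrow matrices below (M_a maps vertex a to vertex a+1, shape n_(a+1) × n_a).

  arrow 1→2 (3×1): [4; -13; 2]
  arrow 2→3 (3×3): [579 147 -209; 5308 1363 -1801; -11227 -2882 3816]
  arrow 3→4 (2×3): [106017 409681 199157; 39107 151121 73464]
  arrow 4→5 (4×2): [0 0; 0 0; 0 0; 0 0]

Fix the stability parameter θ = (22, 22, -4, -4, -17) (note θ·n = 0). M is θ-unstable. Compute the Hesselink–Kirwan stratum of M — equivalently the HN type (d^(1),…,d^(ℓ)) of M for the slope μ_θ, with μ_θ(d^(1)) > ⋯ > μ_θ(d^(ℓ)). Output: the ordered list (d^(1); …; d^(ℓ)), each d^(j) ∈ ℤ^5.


Via rank(M_{q-1}∘⋯∘M_p): M ≅ I[1,3], I[2,4]^2, I[5,5]^4.
μ_θ-semistable layers: μ^(1)=40/3; μ^(2)=14/3; μ^(3)=-17

((1, 1, 1, 0, 0); (0, 2, 2, 2, 0); (0, 0, 0, 0, 4))


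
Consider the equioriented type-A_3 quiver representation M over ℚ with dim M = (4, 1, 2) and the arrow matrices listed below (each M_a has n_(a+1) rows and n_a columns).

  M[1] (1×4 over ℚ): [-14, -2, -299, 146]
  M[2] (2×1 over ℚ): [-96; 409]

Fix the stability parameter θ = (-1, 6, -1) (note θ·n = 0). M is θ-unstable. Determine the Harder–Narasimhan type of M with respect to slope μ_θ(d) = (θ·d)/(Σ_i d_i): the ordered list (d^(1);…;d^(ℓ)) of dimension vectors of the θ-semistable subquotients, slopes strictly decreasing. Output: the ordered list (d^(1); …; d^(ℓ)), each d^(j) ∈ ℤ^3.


Interval decomposition of M: I[1,1]^3, I[1,3], I[3,3].
HN type (ℓ=2): μ^(1)=5/2; μ^(2)=-1

((0, 1, 1); (4, 0, 1))


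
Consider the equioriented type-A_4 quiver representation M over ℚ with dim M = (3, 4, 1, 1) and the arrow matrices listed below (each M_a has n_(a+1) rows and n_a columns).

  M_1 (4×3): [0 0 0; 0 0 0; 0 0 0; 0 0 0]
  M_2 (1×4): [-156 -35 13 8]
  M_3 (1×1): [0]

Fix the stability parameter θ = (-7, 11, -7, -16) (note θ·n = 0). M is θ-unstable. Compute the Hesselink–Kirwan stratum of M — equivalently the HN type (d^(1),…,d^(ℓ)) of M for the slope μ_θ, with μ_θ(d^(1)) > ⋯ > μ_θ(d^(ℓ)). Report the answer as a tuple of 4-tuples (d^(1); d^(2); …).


Barcode: M ≅ I[1,1]^3, I[2,2]^3, I[2,3], I[4,4]. HN layers by μ_θ (4 steps, strictly decreasing):
  μ^(1)=11; μ^(2)=2; μ^(3)=-7; μ^(4)=-16

((0, 3, 0, 0); (0, 1, 1, 0); (3, 0, 0, 0); (0, 0, 0, 1))


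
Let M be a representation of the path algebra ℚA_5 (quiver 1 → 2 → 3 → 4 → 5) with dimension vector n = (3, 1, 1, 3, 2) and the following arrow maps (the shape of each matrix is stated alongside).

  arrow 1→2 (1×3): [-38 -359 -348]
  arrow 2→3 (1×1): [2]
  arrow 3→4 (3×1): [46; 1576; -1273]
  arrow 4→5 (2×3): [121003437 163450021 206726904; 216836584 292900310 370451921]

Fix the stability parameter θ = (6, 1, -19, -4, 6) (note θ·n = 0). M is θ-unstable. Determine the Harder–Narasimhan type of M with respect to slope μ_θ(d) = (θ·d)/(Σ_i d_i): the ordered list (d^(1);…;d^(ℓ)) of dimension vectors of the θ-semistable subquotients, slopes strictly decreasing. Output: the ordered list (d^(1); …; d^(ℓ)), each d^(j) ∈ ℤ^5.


Barcode: M ≅ I[1,1]^2, I[1,5], I[4,4], I[4,5]. HN layers by μ_θ (2 steps, strictly decreasing):
  μ^(1)=6; μ^(2)=-4

((2, 0, 0, 0, 2); (1, 1, 1, 3, 0))


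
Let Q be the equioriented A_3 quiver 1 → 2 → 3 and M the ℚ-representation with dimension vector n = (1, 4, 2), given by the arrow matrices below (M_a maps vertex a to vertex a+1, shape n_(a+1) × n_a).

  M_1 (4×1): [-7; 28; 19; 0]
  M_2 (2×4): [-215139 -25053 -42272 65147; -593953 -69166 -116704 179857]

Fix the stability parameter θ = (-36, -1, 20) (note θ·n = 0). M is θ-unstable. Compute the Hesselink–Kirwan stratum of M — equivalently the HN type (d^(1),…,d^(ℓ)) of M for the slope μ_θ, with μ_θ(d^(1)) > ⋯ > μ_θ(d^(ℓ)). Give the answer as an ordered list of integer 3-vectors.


Via rank(M_{q-1}∘⋯∘M_p): M ≅ I[1,3], I[2,2]^2, I[2,3].
μ_θ-semistable layers: μ^(1)=20; μ^(2)=-1; μ^(3)=-36

((0, 0, 2); (0, 4, 0); (1, 0, 0))


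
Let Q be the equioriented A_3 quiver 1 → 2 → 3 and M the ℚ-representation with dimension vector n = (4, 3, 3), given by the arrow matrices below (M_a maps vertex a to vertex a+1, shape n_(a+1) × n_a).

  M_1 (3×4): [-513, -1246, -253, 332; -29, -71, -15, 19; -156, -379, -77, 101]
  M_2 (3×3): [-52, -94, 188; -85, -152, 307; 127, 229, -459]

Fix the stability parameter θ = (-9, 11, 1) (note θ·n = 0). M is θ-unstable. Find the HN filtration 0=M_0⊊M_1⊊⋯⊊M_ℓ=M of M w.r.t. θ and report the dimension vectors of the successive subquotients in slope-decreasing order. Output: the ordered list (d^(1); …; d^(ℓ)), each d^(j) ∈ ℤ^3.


Interval decomposition of M: I[1,1], I[1,3]^3.
HN type (ℓ=2): μ^(1)=6; μ^(2)=-9

((0, 3, 3); (4, 0, 0))


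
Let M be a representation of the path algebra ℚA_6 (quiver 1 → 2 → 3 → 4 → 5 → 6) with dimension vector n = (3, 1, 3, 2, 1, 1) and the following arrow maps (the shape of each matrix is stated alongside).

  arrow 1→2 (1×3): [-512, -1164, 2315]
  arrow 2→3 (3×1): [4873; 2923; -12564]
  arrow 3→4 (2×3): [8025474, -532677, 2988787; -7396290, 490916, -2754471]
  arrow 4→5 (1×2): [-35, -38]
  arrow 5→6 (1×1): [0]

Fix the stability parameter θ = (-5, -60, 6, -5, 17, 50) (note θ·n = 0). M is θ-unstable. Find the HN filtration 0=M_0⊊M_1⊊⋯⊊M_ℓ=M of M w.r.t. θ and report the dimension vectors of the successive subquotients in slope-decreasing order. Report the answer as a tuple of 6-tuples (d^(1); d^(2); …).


Via rank(M_{q-1}∘⋯∘M_p): M ≅ I[1,1]^2, I[1,5], I[3,3], I[3,4], I[6,6].
μ_θ-semistable layers: μ^(1)=50; μ^(2)=17; μ^(3)=6; μ^(4)=1/2; μ^(5)=-5; μ^(6)=-65/2

((0, 0, 0, 0, 0, 1); (0, 0, 0, 0, 1, 0); (0, 0, 1, 0, 0, 0); (0, 0, 2, 2, 0, 0); (2, 0, 0, 0, 0, 0); (1, 1, 0, 0, 0, 0))


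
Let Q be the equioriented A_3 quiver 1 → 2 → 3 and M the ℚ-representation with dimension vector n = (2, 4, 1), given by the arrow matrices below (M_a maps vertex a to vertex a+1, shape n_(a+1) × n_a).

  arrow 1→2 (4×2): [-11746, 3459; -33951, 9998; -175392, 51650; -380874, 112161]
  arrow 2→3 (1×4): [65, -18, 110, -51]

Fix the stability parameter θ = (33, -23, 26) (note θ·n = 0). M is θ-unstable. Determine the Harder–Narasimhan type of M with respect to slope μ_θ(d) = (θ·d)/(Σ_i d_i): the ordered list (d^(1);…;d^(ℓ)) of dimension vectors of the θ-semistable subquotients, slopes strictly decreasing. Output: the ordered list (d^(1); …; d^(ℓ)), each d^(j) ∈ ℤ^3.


Interval decomposition of M: I[1,2], I[1,3], I[2,2]^2.
HN type (ℓ=3): μ^(1)=26; μ^(2)=5; μ^(3)=-23

((0, 0, 1); (2, 2, 0); (0, 2, 0))


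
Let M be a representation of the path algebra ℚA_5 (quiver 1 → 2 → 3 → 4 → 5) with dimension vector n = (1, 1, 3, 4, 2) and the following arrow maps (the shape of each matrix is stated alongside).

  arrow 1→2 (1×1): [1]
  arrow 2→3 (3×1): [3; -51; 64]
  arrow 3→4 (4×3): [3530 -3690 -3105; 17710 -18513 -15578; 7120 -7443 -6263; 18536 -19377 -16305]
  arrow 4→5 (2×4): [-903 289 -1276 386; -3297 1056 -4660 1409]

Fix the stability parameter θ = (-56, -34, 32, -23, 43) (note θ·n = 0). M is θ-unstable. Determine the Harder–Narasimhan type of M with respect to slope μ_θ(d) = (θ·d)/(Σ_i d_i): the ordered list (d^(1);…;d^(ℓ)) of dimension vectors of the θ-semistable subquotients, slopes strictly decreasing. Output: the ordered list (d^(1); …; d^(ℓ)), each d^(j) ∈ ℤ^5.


Interval decomposition of M: I[1,5], I[3,3], I[3,5], I[4,4]^2.
HN type (ℓ=6): μ^(1)=43; μ^(2)=32; μ^(3)=9/2; μ^(4)=-23; μ^(5)=-34; μ^(6)=-56

((0, 0, 0, 0, 2); (0, 0, 1, 0, 0); (0, 0, 2, 2, 0); (0, 0, 0, 2, 0); (0, 1, 0, 0, 0); (1, 0, 0, 0, 0))


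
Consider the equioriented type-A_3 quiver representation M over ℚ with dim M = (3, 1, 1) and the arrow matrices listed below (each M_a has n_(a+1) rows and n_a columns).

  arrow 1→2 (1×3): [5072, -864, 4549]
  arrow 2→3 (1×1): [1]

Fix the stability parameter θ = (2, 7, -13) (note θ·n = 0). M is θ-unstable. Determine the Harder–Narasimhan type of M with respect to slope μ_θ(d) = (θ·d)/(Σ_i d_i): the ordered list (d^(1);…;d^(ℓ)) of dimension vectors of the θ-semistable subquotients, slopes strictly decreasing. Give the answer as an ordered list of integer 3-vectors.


Barcode: M ≅ I[1,1]^2, I[1,3]. HN layers by μ_θ (2 steps, strictly decreasing):
  μ^(1)=2; μ^(2)=-4/3

((2, 0, 0); (1, 1, 1))


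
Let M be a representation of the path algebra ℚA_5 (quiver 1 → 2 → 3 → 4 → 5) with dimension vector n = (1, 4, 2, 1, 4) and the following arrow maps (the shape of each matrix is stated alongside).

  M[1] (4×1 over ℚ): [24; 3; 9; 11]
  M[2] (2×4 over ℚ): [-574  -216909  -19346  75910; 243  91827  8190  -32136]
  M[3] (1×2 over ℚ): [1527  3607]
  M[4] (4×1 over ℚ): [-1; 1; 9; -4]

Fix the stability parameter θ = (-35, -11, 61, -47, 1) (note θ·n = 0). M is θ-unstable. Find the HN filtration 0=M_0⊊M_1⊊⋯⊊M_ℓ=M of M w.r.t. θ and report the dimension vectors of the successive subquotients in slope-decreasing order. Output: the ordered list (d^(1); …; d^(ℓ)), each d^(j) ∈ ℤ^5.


Barcode: M ≅ I[1,3], I[2,2]^2, I[2,5], I[5,5]^3. HN layers by μ_θ (5 steps, strictly decreasing):
  μ^(1)=61; μ^(2)=5; μ^(3)=1; μ^(4)=-11; μ^(5)=-35

((0, 0, 1, 0, 0); (0, 0, 1, 1, 1); (0, 0, 0, 0, 3); (0, 4, 0, 0, 0); (1, 0, 0, 0, 0))


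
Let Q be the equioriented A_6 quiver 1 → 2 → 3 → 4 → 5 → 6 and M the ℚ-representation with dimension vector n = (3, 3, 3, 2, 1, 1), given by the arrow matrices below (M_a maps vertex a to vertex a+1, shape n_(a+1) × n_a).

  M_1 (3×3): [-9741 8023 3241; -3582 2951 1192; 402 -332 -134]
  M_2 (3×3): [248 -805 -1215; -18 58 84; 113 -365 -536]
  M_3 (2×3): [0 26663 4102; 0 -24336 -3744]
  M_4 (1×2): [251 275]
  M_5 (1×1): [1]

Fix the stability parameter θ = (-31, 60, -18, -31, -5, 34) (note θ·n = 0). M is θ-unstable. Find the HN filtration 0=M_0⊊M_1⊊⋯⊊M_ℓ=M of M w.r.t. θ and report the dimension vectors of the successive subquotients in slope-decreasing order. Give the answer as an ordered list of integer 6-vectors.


Barcode: M ≅ I[1,1], I[1,3]^2, I[2,6], I[4,4]. HN layers by μ_θ (4 steps, strictly decreasing):
  μ^(1)=34; μ^(2)=21; μ^(3)=3/2; μ^(4)=-31

((0, 0, 0, 0, 0, 1); (0, 2, 2, 0, 0, 0); (0, 1, 1, 1, 1, 0); (3, 0, 0, 1, 0, 0))


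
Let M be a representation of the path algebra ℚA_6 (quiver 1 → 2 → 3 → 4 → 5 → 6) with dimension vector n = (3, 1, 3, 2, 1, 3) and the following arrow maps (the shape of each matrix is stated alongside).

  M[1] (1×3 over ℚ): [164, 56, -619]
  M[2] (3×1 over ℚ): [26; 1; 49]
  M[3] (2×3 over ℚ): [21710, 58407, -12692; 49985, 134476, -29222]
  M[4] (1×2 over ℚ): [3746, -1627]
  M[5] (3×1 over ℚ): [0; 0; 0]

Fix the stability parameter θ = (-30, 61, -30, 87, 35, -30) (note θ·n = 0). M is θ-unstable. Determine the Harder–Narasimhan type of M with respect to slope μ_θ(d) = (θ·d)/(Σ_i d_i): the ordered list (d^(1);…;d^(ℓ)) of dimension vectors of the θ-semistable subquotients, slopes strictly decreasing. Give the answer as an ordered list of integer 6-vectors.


Interval decomposition of M: I[1,1]^2, I[1,5], I[3,3], I[3,4], I[6,6]^3.
HN type (ℓ=4): μ^(1)=87; μ^(2)=61; μ^(3)=31/2; μ^(4)=-30

((0, 0, 0, 1, 0, 0); (0, 0, 0, 1, 1, 0); (0, 1, 1, 0, 0, 0); (3, 0, 2, 0, 0, 3))


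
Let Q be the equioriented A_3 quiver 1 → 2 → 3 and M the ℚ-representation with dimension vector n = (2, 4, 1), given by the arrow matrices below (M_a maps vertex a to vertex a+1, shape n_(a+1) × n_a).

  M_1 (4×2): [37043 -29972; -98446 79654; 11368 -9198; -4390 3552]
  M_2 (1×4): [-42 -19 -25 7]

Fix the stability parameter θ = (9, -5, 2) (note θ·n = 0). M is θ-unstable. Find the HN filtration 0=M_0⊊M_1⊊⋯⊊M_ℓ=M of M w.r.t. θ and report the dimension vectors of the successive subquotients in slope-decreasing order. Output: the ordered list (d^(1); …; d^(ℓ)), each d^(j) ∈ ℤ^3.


Interval decomposition of M: I[1,2], I[1,3], I[2,2]^2.
HN type (ℓ=2): μ^(1)=2; μ^(2)=-5

((2, 2, 1); (0, 2, 0))


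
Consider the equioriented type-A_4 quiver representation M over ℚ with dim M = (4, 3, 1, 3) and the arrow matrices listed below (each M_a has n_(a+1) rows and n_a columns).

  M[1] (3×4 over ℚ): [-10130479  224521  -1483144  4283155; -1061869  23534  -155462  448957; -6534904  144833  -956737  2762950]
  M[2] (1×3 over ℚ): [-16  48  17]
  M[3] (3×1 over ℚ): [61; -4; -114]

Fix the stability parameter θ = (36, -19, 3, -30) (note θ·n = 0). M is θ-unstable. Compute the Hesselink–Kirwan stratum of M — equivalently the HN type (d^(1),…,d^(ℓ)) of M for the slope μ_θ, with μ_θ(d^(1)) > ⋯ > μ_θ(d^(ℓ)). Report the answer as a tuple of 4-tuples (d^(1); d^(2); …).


Via rank(M_{q-1}∘⋯∘M_p): M ≅ I[1,1], I[1,2]^2, I[1,4], I[4,4]^2.
μ_θ-semistable layers: μ^(1)=36; μ^(2)=17/2; μ^(3)=-5/2; μ^(4)=-30

((1, 0, 0, 0); (2, 2, 0, 0); (1, 1, 1, 1); (0, 0, 0, 2))


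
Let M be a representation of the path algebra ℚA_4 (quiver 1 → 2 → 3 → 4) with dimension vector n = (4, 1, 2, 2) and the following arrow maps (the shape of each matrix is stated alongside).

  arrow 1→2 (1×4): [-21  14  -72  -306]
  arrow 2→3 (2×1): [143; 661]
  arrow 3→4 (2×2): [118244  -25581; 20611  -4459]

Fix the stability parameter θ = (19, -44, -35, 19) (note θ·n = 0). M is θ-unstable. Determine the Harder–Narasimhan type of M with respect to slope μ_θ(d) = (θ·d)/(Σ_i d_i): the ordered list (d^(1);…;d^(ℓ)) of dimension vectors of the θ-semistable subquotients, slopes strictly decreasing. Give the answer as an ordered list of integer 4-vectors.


Interval decomposition of M: I[1,1]^3, I[1,4], I[3,4].
HN type (ℓ=3): μ^(1)=19; μ^(2)=-20; μ^(3)=-35

((3, 0, 0, 2); (1, 1, 1, 0); (0, 0, 1, 0))


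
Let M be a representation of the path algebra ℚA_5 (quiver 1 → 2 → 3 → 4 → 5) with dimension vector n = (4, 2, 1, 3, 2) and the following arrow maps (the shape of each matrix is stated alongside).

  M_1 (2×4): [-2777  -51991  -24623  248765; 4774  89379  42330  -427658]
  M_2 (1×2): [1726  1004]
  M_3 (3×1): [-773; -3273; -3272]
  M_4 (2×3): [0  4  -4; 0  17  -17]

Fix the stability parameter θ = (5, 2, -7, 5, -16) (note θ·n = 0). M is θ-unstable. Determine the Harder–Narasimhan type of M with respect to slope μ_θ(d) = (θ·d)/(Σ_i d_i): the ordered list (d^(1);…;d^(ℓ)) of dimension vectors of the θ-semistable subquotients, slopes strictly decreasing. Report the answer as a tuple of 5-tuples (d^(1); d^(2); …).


Interval decomposition of M: I[1,1]^2, I[1,2], I[1,5], I[4,4]^2, I[5,5].
HN type (ℓ=4): μ^(1)=5; μ^(2)=7/2; μ^(3)=-11/5; μ^(4)=-16

((2, 0, 0, 2, 0); (1, 1, 0, 0, 0); (1, 1, 1, 1, 1); (0, 0, 0, 0, 1))


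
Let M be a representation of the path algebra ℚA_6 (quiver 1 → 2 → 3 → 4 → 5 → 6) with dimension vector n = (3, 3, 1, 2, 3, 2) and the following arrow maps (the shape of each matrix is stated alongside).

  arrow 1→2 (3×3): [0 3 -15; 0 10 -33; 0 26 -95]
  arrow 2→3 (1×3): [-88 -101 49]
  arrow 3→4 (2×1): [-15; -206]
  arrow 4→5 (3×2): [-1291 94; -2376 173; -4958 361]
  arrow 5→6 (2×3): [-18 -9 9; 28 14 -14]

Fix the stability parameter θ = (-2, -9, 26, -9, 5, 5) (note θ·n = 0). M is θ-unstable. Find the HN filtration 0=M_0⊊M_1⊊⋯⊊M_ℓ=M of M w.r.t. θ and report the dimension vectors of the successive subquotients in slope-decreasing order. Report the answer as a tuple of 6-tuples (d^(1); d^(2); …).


Via rank(M_{q-1}∘⋯∘M_p): M ≅ I[1,1], I[1,2], I[1,5], I[2,2], I[4,5], I[5,6], I[6,6].
μ_θ-semistable layers: μ^(1)=22/3; μ^(2)=5; μ^(3)=-2; μ^(4)=-11/2; μ^(5)=-9

((0, 0, 1, 1, 1, 0); (0, 0, 0, 0, 2, 2); (1, 0, 0, 0, 0, 0); (2, 2, 0, 0, 0, 0); (0, 1, 0, 1, 0, 0))


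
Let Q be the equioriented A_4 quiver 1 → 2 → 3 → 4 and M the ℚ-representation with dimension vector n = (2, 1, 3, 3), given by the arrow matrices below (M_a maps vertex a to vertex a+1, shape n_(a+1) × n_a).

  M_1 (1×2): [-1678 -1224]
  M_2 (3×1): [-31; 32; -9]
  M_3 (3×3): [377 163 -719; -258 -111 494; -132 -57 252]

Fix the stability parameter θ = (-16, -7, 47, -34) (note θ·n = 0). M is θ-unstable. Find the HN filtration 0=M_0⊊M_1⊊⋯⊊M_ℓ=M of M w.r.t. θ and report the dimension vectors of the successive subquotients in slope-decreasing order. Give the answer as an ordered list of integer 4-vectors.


Interval decomposition of M: I[1,1], I[1,3], I[3,4]^2, I[4,4].
HN type (ℓ=5): μ^(1)=47; μ^(2)=13/2; μ^(3)=-7; μ^(4)=-16; μ^(5)=-34

((0, 0, 1, 0); (0, 0, 2, 2); (0, 1, 0, 0); (2, 0, 0, 0); (0, 0, 0, 1))


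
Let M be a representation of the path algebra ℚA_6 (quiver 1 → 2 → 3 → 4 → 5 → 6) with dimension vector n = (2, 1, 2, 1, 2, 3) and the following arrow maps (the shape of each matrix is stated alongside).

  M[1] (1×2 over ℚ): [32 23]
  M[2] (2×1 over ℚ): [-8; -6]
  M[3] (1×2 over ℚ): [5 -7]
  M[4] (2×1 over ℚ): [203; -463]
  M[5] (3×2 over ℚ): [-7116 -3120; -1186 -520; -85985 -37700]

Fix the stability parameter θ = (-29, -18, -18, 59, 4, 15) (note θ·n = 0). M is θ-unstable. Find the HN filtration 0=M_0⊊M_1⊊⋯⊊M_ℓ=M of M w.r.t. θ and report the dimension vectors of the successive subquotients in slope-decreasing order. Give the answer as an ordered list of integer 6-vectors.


Via rank(M_{q-1}∘⋯∘M_p): M ≅ I[1,1], I[1,6], I[3,3], I[5,5], I[6,6]^2.
μ_θ-semistable layers: μ^(1)=26; μ^(2)=15; μ^(3)=4; μ^(4)=-18; μ^(5)=-29

((0, 0, 0, 1, 1, 1); (0, 0, 0, 0, 0, 2); (0, 0, 0, 0, 1, 0); (0, 1, 2, 0, 0, 0); (2, 0, 0, 0, 0, 0))


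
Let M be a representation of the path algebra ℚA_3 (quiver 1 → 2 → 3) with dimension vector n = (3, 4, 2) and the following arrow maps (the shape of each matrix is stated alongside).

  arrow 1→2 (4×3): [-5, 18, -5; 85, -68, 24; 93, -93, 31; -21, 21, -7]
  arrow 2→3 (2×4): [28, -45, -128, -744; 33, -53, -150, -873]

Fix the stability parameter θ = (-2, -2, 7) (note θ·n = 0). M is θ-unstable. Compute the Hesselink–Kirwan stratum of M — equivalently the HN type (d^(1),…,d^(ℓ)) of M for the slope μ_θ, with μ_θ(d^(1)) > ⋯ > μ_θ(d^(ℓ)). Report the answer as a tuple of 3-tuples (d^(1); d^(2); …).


Via rank(M_{q-1}∘⋯∘M_p): M ≅ I[1,2], I[1,3]^2, I[2,2].
μ_θ-semistable layers: μ^(1)=7; μ^(2)=-2

((0, 0, 2); (3, 4, 0))


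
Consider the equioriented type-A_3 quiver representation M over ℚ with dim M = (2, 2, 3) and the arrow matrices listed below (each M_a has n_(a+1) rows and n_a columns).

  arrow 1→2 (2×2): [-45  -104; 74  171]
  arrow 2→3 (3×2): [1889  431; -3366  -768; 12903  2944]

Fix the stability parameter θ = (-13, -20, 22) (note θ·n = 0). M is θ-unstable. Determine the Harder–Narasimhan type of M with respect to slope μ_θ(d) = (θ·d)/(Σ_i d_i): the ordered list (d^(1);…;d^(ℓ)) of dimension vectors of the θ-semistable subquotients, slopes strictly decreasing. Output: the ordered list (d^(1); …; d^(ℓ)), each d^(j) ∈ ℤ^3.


Barcode: M ≅ I[1,3]^2, I[3,3]. HN layers by μ_θ (2 steps, strictly decreasing):
  μ^(1)=22; μ^(2)=-33/2

((0, 0, 3); (2, 2, 0))


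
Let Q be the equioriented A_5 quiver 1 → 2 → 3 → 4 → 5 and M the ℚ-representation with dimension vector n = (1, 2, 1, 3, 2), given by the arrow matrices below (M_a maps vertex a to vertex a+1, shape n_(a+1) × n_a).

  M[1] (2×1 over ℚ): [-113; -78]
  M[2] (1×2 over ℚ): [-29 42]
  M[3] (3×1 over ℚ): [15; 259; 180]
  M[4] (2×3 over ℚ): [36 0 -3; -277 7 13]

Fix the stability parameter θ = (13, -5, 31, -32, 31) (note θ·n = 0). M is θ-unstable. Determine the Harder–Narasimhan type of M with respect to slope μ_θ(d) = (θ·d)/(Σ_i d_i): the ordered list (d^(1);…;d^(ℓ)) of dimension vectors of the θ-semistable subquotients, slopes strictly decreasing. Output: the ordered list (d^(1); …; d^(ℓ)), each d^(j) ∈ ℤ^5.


Barcode: M ≅ I[1,5], I[2,2], I[4,4], I[4,5]. HN layers by μ_θ (4 steps, strictly decreasing):
  μ^(1)=31; μ^(2)=7/4; μ^(3)=-5; μ^(4)=-32

((0, 0, 0, 0, 2); (1, 1, 1, 1, 0); (0, 1, 0, 0, 0); (0, 0, 0, 2, 0))


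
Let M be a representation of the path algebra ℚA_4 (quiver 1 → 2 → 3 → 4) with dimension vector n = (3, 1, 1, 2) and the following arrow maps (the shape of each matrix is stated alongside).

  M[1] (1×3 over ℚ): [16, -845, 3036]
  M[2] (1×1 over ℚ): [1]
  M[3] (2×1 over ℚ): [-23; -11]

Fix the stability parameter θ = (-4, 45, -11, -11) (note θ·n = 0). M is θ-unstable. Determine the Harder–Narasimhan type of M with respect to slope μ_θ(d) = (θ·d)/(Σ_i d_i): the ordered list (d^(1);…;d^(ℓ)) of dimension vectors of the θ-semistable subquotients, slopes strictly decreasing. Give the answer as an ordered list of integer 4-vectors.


Barcode: M ≅ I[1,1]^2, I[1,4], I[4,4]. HN layers by μ_θ (3 steps, strictly decreasing):
  μ^(1)=23/3; μ^(2)=-4; μ^(3)=-11

((0, 1, 1, 1); (3, 0, 0, 0); (0, 0, 0, 1))


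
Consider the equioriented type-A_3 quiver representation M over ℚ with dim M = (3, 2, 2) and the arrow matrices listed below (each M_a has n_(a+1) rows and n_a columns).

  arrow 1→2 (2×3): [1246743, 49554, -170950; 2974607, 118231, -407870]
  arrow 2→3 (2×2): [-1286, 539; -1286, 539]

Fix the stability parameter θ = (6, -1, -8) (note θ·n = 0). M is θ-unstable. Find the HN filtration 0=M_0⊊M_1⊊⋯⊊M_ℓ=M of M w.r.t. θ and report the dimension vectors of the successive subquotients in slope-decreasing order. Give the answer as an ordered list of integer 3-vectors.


Barcode: M ≅ I[1,1], I[1,2], I[1,3], I[3,3]. HN layers by μ_θ (4 steps, strictly decreasing):
  μ^(1)=6; μ^(2)=5/2; μ^(3)=-1; μ^(4)=-8

((1, 0, 0); (1, 1, 0); (1, 1, 1); (0, 0, 1))


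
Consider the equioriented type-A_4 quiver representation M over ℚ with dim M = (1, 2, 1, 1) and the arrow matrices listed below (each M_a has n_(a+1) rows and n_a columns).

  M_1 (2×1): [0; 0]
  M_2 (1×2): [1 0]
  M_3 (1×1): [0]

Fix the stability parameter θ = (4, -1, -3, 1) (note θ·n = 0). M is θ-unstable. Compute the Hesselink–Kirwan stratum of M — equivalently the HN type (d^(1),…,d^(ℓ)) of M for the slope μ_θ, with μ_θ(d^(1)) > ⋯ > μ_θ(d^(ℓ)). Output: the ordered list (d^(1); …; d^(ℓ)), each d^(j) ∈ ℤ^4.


Via rank(M_{q-1}∘⋯∘M_p): M ≅ I[1,1], I[2,2], I[2,3], I[4,4].
μ_θ-semistable layers: μ^(1)=4; μ^(2)=1; μ^(3)=-1; μ^(4)=-2

((1, 0, 0, 0); (0, 0, 0, 1); (0, 1, 0, 0); (0, 1, 1, 0))


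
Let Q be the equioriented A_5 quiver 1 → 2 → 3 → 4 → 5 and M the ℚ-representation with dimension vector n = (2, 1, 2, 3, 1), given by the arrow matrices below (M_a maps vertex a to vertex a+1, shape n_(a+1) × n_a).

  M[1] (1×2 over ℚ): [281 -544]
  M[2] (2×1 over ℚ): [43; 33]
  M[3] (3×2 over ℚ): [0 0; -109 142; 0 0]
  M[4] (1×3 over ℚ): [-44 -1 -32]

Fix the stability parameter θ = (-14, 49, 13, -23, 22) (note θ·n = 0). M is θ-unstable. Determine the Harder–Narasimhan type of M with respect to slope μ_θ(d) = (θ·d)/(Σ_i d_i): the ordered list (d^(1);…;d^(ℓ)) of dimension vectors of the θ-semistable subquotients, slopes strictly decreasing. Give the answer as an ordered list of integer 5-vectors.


Via rank(M_{q-1}∘⋯∘M_p): M ≅ I[1,1], I[1,5], I[3,3], I[4,4]^2.
μ_θ-semistable layers: μ^(1)=22; μ^(2)=13; μ^(3)=-14; μ^(4)=-23

((0, 0, 0, 0, 1); (0, 1, 2, 1, 0); (2, 0, 0, 0, 0); (0, 0, 0, 2, 0))


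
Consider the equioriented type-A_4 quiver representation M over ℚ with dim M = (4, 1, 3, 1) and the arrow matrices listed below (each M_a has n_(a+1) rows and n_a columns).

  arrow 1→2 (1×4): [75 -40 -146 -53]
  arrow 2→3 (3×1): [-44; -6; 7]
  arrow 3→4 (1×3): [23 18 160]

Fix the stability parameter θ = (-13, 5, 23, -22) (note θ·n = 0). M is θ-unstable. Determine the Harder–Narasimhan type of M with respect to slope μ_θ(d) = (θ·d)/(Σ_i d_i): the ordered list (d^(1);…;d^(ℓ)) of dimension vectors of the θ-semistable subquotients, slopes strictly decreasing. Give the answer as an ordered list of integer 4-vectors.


Via rank(M_{q-1}∘⋯∘M_p): M ≅ I[1,1]^3, I[1,3], I[3,3], I[3,4].
μ_θ-semistable layers: μ^(1)=23; μ^(2)=5; μ^(3)=1/2; μ^(4)=-13

((0, 0, 2, 0); (0, 1, 0, 0); (0, 0, 1, 1); (4, 0, 0, 0))


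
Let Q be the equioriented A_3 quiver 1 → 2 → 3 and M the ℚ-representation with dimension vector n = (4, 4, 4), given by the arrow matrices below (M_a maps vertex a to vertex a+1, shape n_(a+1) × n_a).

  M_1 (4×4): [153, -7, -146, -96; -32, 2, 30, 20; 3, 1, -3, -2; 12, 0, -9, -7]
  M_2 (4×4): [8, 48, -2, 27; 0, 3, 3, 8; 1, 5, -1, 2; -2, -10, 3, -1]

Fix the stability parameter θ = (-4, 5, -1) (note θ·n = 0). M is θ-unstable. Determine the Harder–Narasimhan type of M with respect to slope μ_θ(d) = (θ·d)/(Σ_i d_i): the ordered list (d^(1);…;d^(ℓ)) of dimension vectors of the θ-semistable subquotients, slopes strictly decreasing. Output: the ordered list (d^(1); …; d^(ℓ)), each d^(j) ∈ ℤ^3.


Via rank(M_{q-1}∘⋯∘M_p): M ≅ I[1,3]^4.
μ_θ-semistable layers: μ^(1)=2; μ^(2)=-4

((0, 4, 4); (4, 0, 0))


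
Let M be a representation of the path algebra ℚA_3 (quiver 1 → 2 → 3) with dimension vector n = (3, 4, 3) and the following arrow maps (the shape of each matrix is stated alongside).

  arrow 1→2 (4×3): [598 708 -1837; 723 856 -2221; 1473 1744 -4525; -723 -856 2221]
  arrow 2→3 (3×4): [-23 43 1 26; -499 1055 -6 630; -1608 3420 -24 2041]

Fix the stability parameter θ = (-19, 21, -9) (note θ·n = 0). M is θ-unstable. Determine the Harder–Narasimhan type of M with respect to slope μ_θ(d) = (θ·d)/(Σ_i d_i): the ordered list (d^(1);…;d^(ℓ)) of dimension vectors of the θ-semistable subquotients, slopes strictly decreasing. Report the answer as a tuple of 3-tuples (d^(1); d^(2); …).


Interval decomposition of M: I[1,1], I[1,3]^2, I[2,2], I[2,3].
HN type (ℓ=3): μ^(1)=21; μ^(2)=6; μ^(3)=-19

((0, 1, 0); (0, 3, 3); (3, 0, 0))


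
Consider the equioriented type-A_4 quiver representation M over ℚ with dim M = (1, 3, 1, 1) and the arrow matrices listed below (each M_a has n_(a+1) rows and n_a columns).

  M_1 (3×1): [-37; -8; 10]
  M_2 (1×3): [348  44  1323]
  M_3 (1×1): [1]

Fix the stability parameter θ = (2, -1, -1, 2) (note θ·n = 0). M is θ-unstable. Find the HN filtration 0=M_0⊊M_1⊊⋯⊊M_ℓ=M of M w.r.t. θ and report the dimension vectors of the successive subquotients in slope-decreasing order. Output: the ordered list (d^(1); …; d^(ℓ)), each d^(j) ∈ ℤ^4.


Via rank(M_{q-1}∘⋯∘M_p): M ≅ I[1,4], I[2,2]^2.
μ_θ-semistable layers: μ^(1)=2; μ^(2)=0; μ^(3)=-1

((0, 0, 0, 1); (1, 1, 1, 0); (0, 2, 0, 0))


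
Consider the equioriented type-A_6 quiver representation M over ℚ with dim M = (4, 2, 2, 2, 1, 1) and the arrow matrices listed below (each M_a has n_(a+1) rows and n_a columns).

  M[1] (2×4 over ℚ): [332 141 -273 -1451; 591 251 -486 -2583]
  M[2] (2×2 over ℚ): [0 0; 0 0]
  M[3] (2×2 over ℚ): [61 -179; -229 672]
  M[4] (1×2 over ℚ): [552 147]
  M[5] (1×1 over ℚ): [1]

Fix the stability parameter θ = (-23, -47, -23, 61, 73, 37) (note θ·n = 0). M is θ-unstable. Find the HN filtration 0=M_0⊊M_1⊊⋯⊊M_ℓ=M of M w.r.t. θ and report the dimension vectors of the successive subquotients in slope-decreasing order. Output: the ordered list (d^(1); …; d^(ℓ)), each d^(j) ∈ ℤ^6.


Via rank(M_{q-1}∘⋯∘M_p): M ≅ I[1,1]^2, I[1,2]^2, I[3,4], I[3,6].
μ_θ-semistable layers: μ^(1)=61; μ^(2)=57; μ^(3)=-23; μ^(4)=-35

((0, 0, 0, 1, 0, 0); (0, 0, 0, 1, 1, 1); (2, 0, 2, 0, 0, 0); (2, 2, 0, 0, 0, 0))


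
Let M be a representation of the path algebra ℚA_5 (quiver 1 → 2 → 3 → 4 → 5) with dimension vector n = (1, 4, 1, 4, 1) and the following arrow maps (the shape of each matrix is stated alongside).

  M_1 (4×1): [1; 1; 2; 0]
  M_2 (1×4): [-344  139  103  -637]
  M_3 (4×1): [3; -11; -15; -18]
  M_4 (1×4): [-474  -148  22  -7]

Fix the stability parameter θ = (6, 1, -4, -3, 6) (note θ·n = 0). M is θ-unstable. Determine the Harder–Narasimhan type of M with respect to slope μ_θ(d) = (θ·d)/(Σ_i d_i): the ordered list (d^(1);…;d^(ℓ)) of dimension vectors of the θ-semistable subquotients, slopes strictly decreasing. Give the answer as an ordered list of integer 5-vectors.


Via rank(M_{q-1}∘⋯∘M_p): M ≅ I[1,5], I[2,2]^3, I[4,4]^3.
μ_θ-semistable layers: μ^(1)=6; μ^(2)=1; μ^(3)=0; μ^(4)=-3

((0, 0, 0, 0, 1); (0, 3, 0, 0, 0); (1, 1, 1, 1, 0); (0, 0, 0, 3, 0))


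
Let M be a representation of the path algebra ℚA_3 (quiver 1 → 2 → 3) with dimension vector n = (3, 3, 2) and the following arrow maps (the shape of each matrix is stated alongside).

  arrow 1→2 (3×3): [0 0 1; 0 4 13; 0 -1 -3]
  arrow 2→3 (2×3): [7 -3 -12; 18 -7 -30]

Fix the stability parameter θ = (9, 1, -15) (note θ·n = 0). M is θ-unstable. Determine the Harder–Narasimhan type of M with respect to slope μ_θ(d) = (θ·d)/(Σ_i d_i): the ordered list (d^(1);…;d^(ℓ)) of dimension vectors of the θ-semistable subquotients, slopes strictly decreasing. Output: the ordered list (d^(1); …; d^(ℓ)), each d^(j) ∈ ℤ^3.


Interval decomposition of M: I[1,1], I[1,3]^2, I[2,2].
HN type (ℓ=3): μ^(1)=9; μ^(2)=1; μ^(3)=-5/3

((1, 0, 0); (0, 1, 0); (2, 2, 2))


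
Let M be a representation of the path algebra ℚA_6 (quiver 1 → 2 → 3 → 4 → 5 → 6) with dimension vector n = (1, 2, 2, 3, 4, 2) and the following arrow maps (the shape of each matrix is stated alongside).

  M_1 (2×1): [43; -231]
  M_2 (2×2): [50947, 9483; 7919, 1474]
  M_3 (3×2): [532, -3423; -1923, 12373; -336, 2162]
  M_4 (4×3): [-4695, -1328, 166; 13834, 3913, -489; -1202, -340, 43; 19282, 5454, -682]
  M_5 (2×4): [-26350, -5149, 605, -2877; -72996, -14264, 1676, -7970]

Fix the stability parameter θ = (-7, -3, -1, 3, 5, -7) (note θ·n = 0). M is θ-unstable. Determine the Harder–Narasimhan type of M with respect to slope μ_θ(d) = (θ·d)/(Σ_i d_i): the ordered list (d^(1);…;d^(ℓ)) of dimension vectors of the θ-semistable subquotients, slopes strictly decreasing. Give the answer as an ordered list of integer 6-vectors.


Barcode: M ≅ I[1,6], I[2,5], I[4,5], I[5,6]. HN layers by μ_θ (6 steps, strictly decreasing):
  μ^(1)=5; μ^(2)=3; μ^(3)=1/3; μ^(4)=-1; μ^(5)=-3; μ^(6)=-7

((0, 0, 0, 0, 2, 0); (0, 0, 0, 2, 0, 0); (0, 0, 0, 1, 1, 1); (0, 0, 2, 0, 1, 1); (0, 2, 0, 0, 0, 0); (1, 0, 0, 0, 0, 0))


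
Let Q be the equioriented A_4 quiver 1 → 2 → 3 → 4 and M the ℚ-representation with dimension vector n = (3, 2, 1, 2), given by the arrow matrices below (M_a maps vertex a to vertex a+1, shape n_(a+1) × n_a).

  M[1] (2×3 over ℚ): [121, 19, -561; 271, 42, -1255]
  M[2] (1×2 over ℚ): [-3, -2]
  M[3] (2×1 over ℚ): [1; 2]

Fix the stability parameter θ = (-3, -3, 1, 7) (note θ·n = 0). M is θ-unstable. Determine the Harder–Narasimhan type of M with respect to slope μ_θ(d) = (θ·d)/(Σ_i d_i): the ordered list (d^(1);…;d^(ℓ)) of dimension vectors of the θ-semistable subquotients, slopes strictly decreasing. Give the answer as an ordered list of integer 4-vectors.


Barcode: M ≅ I[1,1], I[1,2], I[1,4], I[4,4]. HN layers by μ_θ (3 steps, strictly decreasing):
  μ^(1)=7; μ^(2)=1; μ^(3)=-3

((0, 0, 0, 2); (0, 0, 1, 0); (3, 2, 0, 0))


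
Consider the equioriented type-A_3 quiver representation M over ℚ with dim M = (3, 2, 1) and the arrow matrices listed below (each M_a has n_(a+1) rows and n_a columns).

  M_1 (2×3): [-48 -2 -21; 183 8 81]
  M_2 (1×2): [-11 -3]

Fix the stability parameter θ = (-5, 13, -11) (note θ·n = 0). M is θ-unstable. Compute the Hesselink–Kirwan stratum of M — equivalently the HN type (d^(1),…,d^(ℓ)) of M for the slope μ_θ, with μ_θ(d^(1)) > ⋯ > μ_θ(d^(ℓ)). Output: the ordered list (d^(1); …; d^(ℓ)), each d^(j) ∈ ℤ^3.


Interval decomposition of M: I[1,1], I[1,2], I[1,3].
HN type (ℓ=3): μ^(1)=13; μ^(2)=1; μ^(3)=-5

((0, 1, 0); (0, 1, 1); (3, 0, 0))


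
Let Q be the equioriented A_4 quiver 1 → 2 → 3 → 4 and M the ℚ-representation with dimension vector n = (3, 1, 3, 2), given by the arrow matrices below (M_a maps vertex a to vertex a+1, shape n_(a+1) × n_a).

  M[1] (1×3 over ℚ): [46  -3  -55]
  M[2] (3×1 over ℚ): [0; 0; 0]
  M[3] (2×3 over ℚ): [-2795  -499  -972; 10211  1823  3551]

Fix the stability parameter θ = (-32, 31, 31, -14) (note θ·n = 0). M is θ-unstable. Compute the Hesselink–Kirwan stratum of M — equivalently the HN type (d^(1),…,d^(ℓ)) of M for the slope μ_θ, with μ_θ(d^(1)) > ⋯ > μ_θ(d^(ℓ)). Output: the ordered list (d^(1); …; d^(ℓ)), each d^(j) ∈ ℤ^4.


Via rank(M_{q-1}∘⋯∘M_p): M ≅ I[1,1]^2, I[1,2], I[3,3], I[3,4]^2.
μ_θ-semistable layers: μ^(1)=31; μ^(2)=17/2; μ^(3)=-32

((0, 1, 1, 0); (0, 0, 2, 2); (3, 0, 0, 0))


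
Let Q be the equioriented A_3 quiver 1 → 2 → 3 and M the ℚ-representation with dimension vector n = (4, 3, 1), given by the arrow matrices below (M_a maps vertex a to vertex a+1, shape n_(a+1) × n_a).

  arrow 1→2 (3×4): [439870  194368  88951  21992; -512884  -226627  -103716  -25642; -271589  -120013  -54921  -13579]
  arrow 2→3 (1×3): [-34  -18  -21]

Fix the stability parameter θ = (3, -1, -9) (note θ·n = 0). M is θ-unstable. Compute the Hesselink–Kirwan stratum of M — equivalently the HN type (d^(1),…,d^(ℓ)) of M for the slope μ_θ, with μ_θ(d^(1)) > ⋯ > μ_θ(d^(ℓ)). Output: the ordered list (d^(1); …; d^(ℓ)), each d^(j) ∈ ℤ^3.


Barcode: M ≅ I[1,1], I[1,2]^2, I[1,3]. HN layers by μ_θ (3 steps, strictly decreasing):
  μ^(1)=3; μ^(2)=1; μ^(3)=-7/3

((1, 0, 0); (2, 2, 0); (1, 1, 1))


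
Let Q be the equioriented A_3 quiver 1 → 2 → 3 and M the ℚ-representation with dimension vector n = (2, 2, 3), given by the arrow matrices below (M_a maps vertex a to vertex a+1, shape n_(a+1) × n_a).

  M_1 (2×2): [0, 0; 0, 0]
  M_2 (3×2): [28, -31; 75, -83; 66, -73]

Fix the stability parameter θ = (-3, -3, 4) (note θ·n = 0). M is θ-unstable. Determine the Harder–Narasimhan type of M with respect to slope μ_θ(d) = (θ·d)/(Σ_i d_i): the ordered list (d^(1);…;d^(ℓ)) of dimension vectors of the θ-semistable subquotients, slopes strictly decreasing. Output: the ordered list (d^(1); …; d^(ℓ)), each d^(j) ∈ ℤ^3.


Interval decomposition of M: I[1,1]^2, I[2,3]^2, I[3,3].
HN type (ℓ=2): μ^(1)=4; μ^(2)=-3

((0, 0, 3); (2, 2, 0))


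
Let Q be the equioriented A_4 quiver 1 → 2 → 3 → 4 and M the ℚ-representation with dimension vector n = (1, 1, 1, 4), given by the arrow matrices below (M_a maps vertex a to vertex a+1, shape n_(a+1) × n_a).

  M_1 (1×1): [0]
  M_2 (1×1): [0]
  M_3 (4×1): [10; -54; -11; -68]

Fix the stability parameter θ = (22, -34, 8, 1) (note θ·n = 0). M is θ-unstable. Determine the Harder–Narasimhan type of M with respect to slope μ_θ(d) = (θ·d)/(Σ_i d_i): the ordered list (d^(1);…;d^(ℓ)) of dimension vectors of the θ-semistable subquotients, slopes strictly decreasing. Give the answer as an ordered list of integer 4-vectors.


Interval decomposition of M: I[1,1], I[2,2], I[3,4], I[4,4]^3.
HN type (ℓ=4): μ^(1)=22; μ^(2)=9/2; μ^(3)=1; μ^(4)=-34

((1, 0, 0, 0); (0, 0, 1, 1); (0, 0, 0, 3); (0, 1, 0, 0))


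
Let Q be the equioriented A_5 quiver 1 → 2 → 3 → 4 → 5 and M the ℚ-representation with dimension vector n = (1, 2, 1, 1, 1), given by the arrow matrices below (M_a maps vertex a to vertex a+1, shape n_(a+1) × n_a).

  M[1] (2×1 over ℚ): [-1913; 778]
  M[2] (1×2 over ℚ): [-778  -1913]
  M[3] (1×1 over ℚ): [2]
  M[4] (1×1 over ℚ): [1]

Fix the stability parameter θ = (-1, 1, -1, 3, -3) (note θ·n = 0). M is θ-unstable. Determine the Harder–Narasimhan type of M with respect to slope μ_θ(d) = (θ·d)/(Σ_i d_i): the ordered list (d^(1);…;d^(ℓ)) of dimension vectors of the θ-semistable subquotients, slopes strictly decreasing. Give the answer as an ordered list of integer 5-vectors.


Via rank(M_{q-1}∘⋯∘M_p): M ≅ I[1,2], I[2,5].
μ_θ-semistable layers: μ^(1)=1; μ^(2)=0; μ^(3)=-1

((0, 1, 0, 0, 0); (0, 1, 1, 1, 1); (1, 0, 0, 0, 0))


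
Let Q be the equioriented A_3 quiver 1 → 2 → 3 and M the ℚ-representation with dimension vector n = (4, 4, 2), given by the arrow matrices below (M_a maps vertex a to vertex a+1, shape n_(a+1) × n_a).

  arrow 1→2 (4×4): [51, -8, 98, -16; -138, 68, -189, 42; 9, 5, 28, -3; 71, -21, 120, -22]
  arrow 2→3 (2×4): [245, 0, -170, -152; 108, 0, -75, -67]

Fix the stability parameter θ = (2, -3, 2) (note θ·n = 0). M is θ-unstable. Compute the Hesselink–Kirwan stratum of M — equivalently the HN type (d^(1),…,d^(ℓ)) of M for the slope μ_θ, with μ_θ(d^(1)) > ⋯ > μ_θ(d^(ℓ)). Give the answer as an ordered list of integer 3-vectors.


Via rank(M_{q-1}∘⋯∘M_p): M ≅ I[1,2]^2, I[1,3]^2.
μ_θ-semistable layers: μ^(1)=2; μ^(2)=-1/2

((0, 0, 2); (4, 4, 0))
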